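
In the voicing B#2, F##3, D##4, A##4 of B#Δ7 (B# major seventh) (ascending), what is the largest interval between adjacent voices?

major sixth

Adjacent intervals: B#2→F##3 = perfect fifth; F##3→D##4 = major sixth; D##4→A##4 = perfect fifth.
The largest is F##3 to D##4, a major sixth (9 semitones).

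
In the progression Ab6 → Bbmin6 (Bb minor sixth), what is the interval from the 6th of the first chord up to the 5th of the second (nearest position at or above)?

Ab6 has F as its 6th, and Bbmin6 (Bb minor sixth) has F as its 5th.
From F to F is 0 semitones, exactly the perfect unison.

perfect unison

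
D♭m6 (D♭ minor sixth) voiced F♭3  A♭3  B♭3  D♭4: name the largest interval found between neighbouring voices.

major 3rd

Adjacent intervals: F♭3→A♭3 = major third; A♭3→B♭3 = major second; B♭3→D♭4 = minor third.
The largest is F♭3 to A♭3, a major third (4 semitones).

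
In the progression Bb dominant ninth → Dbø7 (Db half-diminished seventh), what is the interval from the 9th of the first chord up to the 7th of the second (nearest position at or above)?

diminished octave

The 9th of Bb dominant ninth is C; the 7th of Dbø7 (Db half-diminished seventh) is Cb.
From C to Cb: 11 semitones over an octave = diminished.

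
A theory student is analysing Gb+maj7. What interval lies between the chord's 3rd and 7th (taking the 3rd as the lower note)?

perfect fifth

The chord tones of Gb+maj7 (Gb augmented major seventh) are Gb Bb D F.
That puts Bb below F.
Bb up to F spans 5 letter names and 7 semitones — a perfect fifth.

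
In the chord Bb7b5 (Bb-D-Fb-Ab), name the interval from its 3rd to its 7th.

diminished fifth

That puts D below Ab.
5 letter names make it a fifth; at 6 semitones (a half step narrower than perfect) the quality is diminished.
That tritone between 3rd and 7th is what gives the dominant seventh its pull toward resolution.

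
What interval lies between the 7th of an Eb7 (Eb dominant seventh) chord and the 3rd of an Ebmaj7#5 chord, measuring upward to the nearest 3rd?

augmented fourth

The 7th of Eb7 (Eb dominant seventh) is Db; the 3rd of Ebmaj7#5 is G.
Db up to G is 6 semitones, a half step wider than a perfect fourth, so the interval is augmented.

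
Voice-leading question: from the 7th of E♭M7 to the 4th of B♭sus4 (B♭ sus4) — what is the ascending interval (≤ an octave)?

The 7th of E♭M7 is D; the 4th of B♭sus4 (B♭ sus4) is E♭.
From D to E♭: 1 semitone over a second = minor.

m2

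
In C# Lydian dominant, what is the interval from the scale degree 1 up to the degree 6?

major sixth

Spelling C# Lydian dominant: C# D# E# F## G# A# B.
So we need the interval from C# up to A#.
Counting 6 letters and 9 half steps from C# gives a major sixth.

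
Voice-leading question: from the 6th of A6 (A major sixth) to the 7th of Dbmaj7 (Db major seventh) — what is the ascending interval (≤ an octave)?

A6 (A major sixth) has F# as its 6th, and Dbmaj7 (Db major seventh) has C as its 7th.
5 letter names make it a fifth; at 6 semitones (a half step narrower than perfect) the quality is diminished.

diminished 5th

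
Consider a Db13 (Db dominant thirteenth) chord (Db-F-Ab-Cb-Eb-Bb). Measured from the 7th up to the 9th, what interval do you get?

major 3rd

So we need the interval from Cb up to Eb.
Counting 3 letters and 4 half steps from Cb gives a major third.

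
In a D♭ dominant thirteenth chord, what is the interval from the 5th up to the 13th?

M9

D♭ dominant thirteenth: D♭-F-A♭-C♭-E♭-B♭.
So we need the interval from A♭ up to B♭.
From A♭ to B♭ is 14 semitones, exactly the major ninth.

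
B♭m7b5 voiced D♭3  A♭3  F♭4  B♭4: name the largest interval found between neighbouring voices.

Adjacent intervals: D♭3→A♭3 = perfect fifth; A♭3→F♭4 = minor sixth; F♭4→B♭4 = augmented fourth.
The largest is A♭3 to F♭4, a minor sixth (8 semitones).

minor sixth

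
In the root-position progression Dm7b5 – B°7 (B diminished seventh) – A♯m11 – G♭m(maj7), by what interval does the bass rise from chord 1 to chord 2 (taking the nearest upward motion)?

major sixth

The roots are D and B.
Counting 6 letters and 9 half steps from D gives a major sixth.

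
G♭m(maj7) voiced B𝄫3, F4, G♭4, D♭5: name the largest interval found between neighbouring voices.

A5

Adjacent intervals: B𝄫3→F4 = augmented fifth; F4→G♭4 = minor second; G♭4→D♭5 = perfect fifth.
The largest is B𝄫3 to F4, an augmented fifth (8 semitones).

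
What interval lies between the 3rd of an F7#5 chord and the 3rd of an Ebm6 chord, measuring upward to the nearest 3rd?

diminished 7th

F7#5 has A as its 3rd, and Ebm6 has Gb as its 3rd.
7 letter names make it a seventh; at 9 semitones (a whole step narrower than major) the quality is diminished.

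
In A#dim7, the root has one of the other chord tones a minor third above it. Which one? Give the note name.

A#dim7: A# C# E G.
The root is A#. A minor third above A# is C#.
C# is the chord's 3rd.

C#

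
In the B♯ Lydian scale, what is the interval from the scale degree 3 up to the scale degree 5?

Spelling the B♯ Lydian scale: B♯ C𝄪 D𝄪 E𝄪 F𝄪 G𝄪 A𝄪.
Scale degree 3 = D𝄪; 5th degree = F𝄪.
3 letter names make it a third; at 3 semitones (a half step narrower than major) the quality is minor.

minor third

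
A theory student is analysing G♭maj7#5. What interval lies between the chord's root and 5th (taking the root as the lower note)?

Spelling the chord: G♭-B♭-D-F.
That puts G♭ below D.
G♭ up to D is 8 semitones, a half step wider than a perfect fifth, so the interval is augmented.

A5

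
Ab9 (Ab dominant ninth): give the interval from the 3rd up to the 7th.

Ab9 is spelled Ab C Eb Gb Bb.
That puts C below Gb.
C up to Gb is 6 semitones, a half step narrower than a perfect fifth, so the interval is diminished.
This 3–7 tritone is the characteristic tension at the heart of the dominant sound.

diminished fifth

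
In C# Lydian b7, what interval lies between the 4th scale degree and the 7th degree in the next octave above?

d11

C# lydian dominant: C# D# E# F## G# A# B.
The 4th scale degree is F## and the degree 7 (up an octave) is B.
From F## to B: 16 semitones over an eleventh = diminished.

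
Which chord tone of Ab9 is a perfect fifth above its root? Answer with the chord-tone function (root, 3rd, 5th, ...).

The chord tones of Ab9 (Ab dominant ninth) are Ab-C-Eb-Gb-Bb.
The root is Ab. A perfect fifth above Ab is Eb.
Eb is the chord's 5th.

5th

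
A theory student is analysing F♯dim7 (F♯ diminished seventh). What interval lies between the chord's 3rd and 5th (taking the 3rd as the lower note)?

F♯dim7: F♯-A-C-E♭.
So we need the interval from A up to C.
A up to C is 3 semitones, a half step narrower than a major third, so the interval is minor.

m3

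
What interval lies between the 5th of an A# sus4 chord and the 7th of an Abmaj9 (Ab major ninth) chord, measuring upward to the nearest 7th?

A# sus4 has E# as its 5th, and Abmaj9 (Ab major ninth) has G as its 7th.
E# up to G is 2 semitones, a whole step narrower than a major third, so the interval is diminished.

diminished third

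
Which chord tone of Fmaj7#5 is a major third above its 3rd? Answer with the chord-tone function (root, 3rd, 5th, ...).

5th

The chord tones of F+maj7 (F augmented major seventh) are F A C# E.
The 3rd is A. A major third above A is C#.
C# is the chord's 5th.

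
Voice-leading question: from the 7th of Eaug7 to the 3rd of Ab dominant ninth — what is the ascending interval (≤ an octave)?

The 7th of Eaug7 is D; the 3rd of Ab dominant ninth is C.
D up to C is 10 semitones, a half step narrower than a major seventh, so the interval is minor.

minor seventh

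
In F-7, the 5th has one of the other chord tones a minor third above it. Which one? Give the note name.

Eb

The chord tones of F minor seventh are F–Ab–C–Eb.
The 5th is C. A minor third above C is Eb.
Eb is the chord's 7th.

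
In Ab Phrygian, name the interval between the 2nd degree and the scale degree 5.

augmented fourth

The scale runs Ab Bbb Cb Db Eb Fb Gb.
So we need the interval from Bbb up to Eb.
From Bbb to Eb: 6 semitones over a fourth = augmented.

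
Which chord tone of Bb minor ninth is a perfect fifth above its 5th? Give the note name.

C

Spelling the chord: Bb Db F Ab C.
The 5th is F. A perfect fifth above F is C.
C is the chord's 9th.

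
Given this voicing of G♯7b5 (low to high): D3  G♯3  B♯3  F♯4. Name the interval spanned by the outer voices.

major tenth

The outer voices are D3 and F♯4.
Counting 10 letters and 16 half steps from D gives a major tenth.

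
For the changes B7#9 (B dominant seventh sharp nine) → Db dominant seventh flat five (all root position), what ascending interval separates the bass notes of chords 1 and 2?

diminished 3rd

The roots are B and Db.
3 letter names make it a third; at 2 semitones (a whole step narrower than major) the quality is diminished.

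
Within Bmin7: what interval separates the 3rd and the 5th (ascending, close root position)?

The chord tones of Bm7 are B-D-F#-A.
The 3rd is D and the 5th is F#.
Counting 3 letters and 4 half steps from D gives a major third.

major 3rd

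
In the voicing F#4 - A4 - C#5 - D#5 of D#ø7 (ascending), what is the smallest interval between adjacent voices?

Adjacent intervals: F#4→A4 = minor third; A4→C#5 = major third; C#5→D#5 = major second.
The smallest is C#5 to D#5, a major second (2 semitones).

major 2nd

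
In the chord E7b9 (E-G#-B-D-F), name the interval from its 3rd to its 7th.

So we need the interval from G# up to D.
5 letter names make it a fifth; at 6 semitones (a half step narrower than perfect) the quality is diminished.
This 3–7 tritone is the characteristic tension at the heart of the dominant sound.

diminished fifth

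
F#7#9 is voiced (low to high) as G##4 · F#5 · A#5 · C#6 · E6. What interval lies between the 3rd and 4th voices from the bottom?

Those voices are A#5 and C#6.
From A# to C#: 3 semitones over a third = minor.

minor 3rd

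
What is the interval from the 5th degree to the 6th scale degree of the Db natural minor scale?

Spelling the Db natural minor scale: Db Eb Fb Gb Ab Bbb Cb.
So we need the interval from Ab up to Bbb.
Ab up to Bbb is 1 semitone, a half step narrower than a major second, so the interval is minor.

minor 2nd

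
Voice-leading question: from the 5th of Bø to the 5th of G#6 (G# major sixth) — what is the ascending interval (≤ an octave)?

augmented sixth

The 5th of Bø is F; the 5th of G#6 (G# major sixth) is D#.
From F to D#: 10 semitones over a sixth = augmented.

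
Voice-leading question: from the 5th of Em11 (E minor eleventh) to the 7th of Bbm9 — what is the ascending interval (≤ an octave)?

Em11 (E minor eleventh) has B as its 5th, and Bbm9 has Ab as its 7th.
7 letter names make it a seventh; at 9 semitones (a whole step narrower than major) the quality is diminished.

diminished 7th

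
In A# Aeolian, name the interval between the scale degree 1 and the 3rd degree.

minor third

The scale runs A# B# C# D# E# F# G#.
The scale degree 1 is A# and the scale degree 3 is C#.
From A# to C#: 3 semitones over a third = minor.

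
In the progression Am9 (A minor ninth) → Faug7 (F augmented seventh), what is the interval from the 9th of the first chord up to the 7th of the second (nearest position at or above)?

Am9 (A minor ninth) has B as its 9th, and Faug7 (F augmented seventh) has Eb as its 7th.
From B to Eb: 4 semitones over a fourth = diminished.

diminished fourth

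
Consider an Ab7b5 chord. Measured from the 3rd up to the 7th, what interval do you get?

diminished fifth

Ab7b5: Ab C Ebb Gb.
3rd = C; 7th = Gb.
5 letter names make it a fifth; at 6 semitones (a half step narrower than perfect) the quality is diminished.
This 3–7 tritone is the characteristic tension at the heart of the dominant sound.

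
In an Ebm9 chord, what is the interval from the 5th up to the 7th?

minor third

Spelling the chord: Eb–Gb–Bb–Db–F.
The 5th is Bb and the 7th is Db.
3 letter names make it a third; at 3 semitones (a half step narrower than major) the quality is minor.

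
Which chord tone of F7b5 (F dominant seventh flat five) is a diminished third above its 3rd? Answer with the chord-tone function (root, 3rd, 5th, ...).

F7b5 is spelled F–A–Cb–Eb.
The 3rd is A. A diminished third above A is Cb.
Cb is the chord's 5th.

5th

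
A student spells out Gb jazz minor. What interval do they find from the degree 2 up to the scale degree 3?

Gb melodic minor: Gb Ab Bbb Cb Db Eb F.
That puts Ab below Bbb.
Ab up to Bbb is 1 semitone, a half step narrower than a major second, so the interval is minor.

minor second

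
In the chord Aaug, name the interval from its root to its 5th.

A+ is spelled A–C♯–E♯.
Root = A; 5th = E♯.
From A to E♯: 8 semitones over a fifth = augmented.

A5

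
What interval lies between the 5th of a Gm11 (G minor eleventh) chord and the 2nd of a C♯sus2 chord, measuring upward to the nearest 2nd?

A1

Gm11 (G minor eleventh) has D as its 5th, and C♯sus2 has D♯ as its 2nd.
1 letter names make it a unison; at 1 semitone (a half step wider than perfect) the quality is augmented.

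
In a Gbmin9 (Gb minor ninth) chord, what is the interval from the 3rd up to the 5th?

major third

Gbmin9: Gb, Bbb, Db, Fb, Ab.
3rd = Bbb; 5th = Db.
Bbb up to Db spans 3 letter names and 4 semitones — a major third.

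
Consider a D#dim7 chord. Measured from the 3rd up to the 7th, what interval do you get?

D# diminished seventh is spelled D#–F#–A–C.
That puts F# below C.
F# up to C is 6 semitones, a half step narrower than a perfect fifth, so the interval is diminished.

d5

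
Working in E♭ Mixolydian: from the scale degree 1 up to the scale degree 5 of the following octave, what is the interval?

perfect twelfth

Spelling E♭ Mixolydian: E♭ F G A♭ B♭ C D♭.
So we need the interval from E♭ up to B♭.
E♭ up to B♭ spans 12 letter names and 19 semitones — a perfect twelfth.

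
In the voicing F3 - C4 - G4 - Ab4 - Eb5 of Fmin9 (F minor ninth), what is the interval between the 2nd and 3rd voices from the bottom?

P5

Those voices are C4 and G4.
Counting 5 letters and 7 half steps from C gives a perfect fifth.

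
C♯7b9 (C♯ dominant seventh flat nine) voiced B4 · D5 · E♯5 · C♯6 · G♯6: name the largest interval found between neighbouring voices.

Adjacent intervals: B4→D5 = minor third; D5→E♯5 = augmented second; E♯5→C♯6 = minor sixth; C♯6→G♯6 = perfect fifth.
The largest is E♯5 to C♯6, a minor sixth (8 semitones).

m6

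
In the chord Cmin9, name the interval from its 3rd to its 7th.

The chord tones of Cmin9 are C–Eb–G–Bb–D.
That puts Eb below Bb.
From Eb to Bb is 7 semitones, exactly the perfect fifth.

perfect fifth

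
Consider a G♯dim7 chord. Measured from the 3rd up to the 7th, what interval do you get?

G♯dim7 (G♯ diminished seventh): G♯-B-D-F.
That puts B below F.
From B to F: 6 semitones over a fifth = diminished.

diminished 5th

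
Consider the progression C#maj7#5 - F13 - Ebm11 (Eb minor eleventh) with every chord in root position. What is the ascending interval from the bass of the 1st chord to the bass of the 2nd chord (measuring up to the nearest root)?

The roots are C# and F.
C# up to F is 4 semitones, a half step narrower than a perfect fourth, so the interval is diminished.

d4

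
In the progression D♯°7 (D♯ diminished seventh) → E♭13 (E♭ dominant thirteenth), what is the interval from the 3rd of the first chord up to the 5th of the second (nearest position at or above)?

diminished fourth

D♯°7 (D♯ diminished seventh) has F♯ as its 3rd, and E♭13 (E♭ dominant thirteenth) has B♭ as its 5th.
F♯ up to B♭ is 4 semitones, a half step narrower than a perfect fourth, so the interval is diminished.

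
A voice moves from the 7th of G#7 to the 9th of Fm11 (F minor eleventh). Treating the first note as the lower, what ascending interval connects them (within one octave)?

minor second

The 7th of G#7 is F#; the 9th of Fm11 (F minor eleventh) is G.
F# up to G is 1 semitone, a half step narrower than a major second, so the interval is minor.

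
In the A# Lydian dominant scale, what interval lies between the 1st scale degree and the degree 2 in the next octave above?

Spelling the A# Lydian dominant scale: A# B# C## D## E# F## G#.
The 1st scale degree is A# and the 2nd scale degree (up an octave) is B#.
Counting 9 letters and 14 half steps from A# gives a major ninth.

major 9th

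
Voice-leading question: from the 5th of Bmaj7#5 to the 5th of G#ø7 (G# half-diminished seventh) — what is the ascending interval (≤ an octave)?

diminished sixth

Bmaj7#5 has F## as its 5th, and G#ø7 (G# half-diminished seventh) has D as its 5th.
F## up to D is 7 semitones, a whole step narrower than a major sixth, so the interval is diminished.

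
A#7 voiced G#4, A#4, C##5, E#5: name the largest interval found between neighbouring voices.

Adjacent intervals: G#4→A#4 = major second; A#4→C##5 = major third; C##5→E#5 = minor third.
The largest is A#4 to C##5, a major third (4 semitones).

major third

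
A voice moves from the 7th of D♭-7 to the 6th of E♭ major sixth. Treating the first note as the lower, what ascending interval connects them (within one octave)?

augmented unison

The 7th of D♭-7 is C♭; the 6th of E♭ major sixth is C.
From C♭ to C: 1 semitone over a unison = augmented.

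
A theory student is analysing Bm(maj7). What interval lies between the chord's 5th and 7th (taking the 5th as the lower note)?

Bm(maj7) is spelled B, D, F#, A#.
The 5th is F# and the 7th is A#.
From F# to A# is 4 semitones, exactly the major third.

major third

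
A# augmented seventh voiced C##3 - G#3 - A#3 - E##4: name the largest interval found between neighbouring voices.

augmented fifth

Adjacent intervals: C##3→G#3 = diminished fifth; G#3→A#3 = major second; A#3→E##4 = augmented fifth.
The largest is A#3 to E##4, an augmented fifth (8 semitones).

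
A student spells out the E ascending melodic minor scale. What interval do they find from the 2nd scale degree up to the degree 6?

perfect 5th

The scale runs E F# G A B C# D#.
2nd scale degree = F#; 6th degree = C#.
Counting 5 letters and 7 half steps from F# gives a perfect fifth.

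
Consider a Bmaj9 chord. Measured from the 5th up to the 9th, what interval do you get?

Bmaj9: B–D#–F#–A#–C#.
5th = F#; 9th = C#.
From F# to C# is 7 semitones, exactly the perfect fifth.

perfect fifth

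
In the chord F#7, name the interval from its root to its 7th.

F#7: F#–A#–C#–E.
The root is F# and the 7th is E.
7 letter names make it a seventh; at 10 semitones (a half step narrower than major) the quality is minor.

minor 7th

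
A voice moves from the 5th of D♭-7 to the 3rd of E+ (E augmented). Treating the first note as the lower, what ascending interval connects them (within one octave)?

The 5th of D♭-7 is A♭; the 3rd of E+ (E augmented) is G♯.
A♭ up to G♯ is 12 semitones, a half step wider than a major seventh, so the interval is augmented.

augmented 7th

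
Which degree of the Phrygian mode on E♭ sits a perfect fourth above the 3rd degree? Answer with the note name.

The scale is E♭ F♭ G♭ A♭ B♭ C♭ D♭.
The 3rd degree is G♭; a perfect fourth above that is C♭ — scale degree 6.

Cb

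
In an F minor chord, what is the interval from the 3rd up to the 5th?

major third

The chord tones of F- (F minor) are F, A♭, C.
3rd = A♭; 5th = C.
From A♭ to C is 4 semitones, exactly the major third.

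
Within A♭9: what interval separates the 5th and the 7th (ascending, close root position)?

minor third

Spelling the chord: A♭, C, E♭, G♭, B♭.
That puts E♭ below G♭.
E♭ up to G♭ is 3 semitones, a half step narrower than a major third, so the interval is minor.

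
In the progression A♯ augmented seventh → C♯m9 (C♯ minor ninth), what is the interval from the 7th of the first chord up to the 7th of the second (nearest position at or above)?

A♯ augmented seventh has G♯ as its 7th, and C♯m9 (C♯ minor ninth) has B as its 7th.
From G♯ to B: 3 semitones over a third = minor.

minor third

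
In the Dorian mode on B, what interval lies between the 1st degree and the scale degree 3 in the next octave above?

Spelling the Dorian mode on B: B C# D E F# G# A.
So we need the interval from B up to D.
From B to D: 15 semitones over a tenth = minor.

minor tenth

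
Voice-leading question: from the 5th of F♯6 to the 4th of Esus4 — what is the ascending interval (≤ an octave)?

The 5th of F♯6 is C♯; the 4th of Esus4 is A.
C♯ up to A is 8 semitones, a half step narrower than a major sixth, so the interval is minor.

minor 6th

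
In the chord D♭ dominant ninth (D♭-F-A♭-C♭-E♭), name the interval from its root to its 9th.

major 9th

That puts D♭ below E♭.
From D♭ to E♭ is 14 semitones, exactly the major ninth.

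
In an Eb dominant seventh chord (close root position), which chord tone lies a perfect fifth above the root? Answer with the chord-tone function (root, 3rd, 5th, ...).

5th

Eb7 (Eb dominant seventh) is spelled Eb, G, Bb, Db.
The root is Eb. A perfect fifth above Eb is Bb.
Bb is the chord's 5th.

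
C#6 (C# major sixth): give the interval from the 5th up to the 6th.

The chord tones of C#6 are C#-E#-G#-A#.
So we need the interval from G# up to A#.
From G# to A# is 2 semitones, exactly the major second.

major second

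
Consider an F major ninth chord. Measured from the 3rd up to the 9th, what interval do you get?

The chord tones of F major ninth are F-A-C-E-G.
3rd = A; 9th = G.
A up to G is 10 semitones, a half step narrower than a major seventh, so the interval is minor.

minor seventh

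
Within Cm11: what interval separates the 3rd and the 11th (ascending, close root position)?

major ninth

Spelling the chord: C-Eb-G-Bb-D-F.
That puts Eb below F.
Counting 9 letters and 14 half steps from Eb gives a major ninth.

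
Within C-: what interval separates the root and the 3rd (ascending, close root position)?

minor 3rd

Spelling the chord: C, Eb, G.
That puts C below Eb.
From C to Eb: 3 semitones over a third = minor.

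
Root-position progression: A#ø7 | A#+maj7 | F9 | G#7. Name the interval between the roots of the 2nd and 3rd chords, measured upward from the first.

The roots are A# and F.
From A# to F: 7 semitones over a sixth = diminished.

d6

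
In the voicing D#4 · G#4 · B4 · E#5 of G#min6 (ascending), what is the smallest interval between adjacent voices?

Adjacent intervals: D#4→G#4 = perfect fourth; G#4→B4 = minor third; B4→E#5 = augmented fourth.
The smallest is G#4 to B4, a minor third (3 semitones).

m3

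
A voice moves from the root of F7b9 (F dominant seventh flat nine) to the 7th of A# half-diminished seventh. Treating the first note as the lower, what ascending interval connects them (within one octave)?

F7b9 (F dominant seventh flat nine) has F as its root, and A# half-diminished seventh has G# as its 7th.
F up to G# is 3 semitones, a half step wider than a major second, so the interval is augmented.

A2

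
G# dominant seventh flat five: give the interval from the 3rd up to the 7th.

d5

G# dominant seventh flat five: G# B# D F#.
That puts B# below F#.
From B# to F#: 6 semitones over a fifth = diminished.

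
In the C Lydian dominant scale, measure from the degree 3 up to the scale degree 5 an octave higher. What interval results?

minor tenth

The scale runs C D E F# G A Bb.
The degree 3 is E and the degree 5 (up an octave) is G.
From E to G: 15 semitones over a tenth = minor.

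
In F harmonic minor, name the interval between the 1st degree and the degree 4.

F harmonic minor: F G Ab Bb C Db E.
So we need the interval from F up to Bb.
Counting 4 letters and 5 half steps from F gives a perfect fourth.

perfect fourth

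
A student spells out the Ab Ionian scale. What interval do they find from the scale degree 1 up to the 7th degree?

major seventh

Spelling the Ab Ionian scale: Ab Bb C Db Eb F G.
That puts Ab below G.
Ab up to G spans 7 letter names and 11 semitones — a major seventh.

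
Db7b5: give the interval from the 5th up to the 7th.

major 3rd

The chord tones of Db dominant seventh flat five are Db F Abb Cb.
The 5th is Abb and the 7th is Cb.
Counting 3 letters and 4 half steps from Abb gives a major third.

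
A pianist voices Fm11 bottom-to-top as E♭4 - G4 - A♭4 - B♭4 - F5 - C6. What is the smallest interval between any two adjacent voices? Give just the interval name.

m2

Adjacent intervals: E♭4→G4 = major third; G4→A♭4 = minor second; A♭4→B♭4 = major second; B♭4→F5 = perfect fifth; F5→C6 = perfect fifth.
The smallest is G4 to A♭4, a minor second (1 semitone).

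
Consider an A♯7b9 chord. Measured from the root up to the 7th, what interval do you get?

The chord tones of A♯7b9 (A♯ dominant seventh flat nine) are A♯–C𝄪–E♯–G♯–B.
Root = A♯; 7th = G♯.
A♯ up to G♯ is 10 semitones, a half step narrower than a major seventh, so the interval is minor.

minor seventh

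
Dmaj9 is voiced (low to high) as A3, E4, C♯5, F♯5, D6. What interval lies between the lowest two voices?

perfect 5th

Those voices are A3 and E4.
Counting 5 letters and 7 half steps from A gives a perfect fifth.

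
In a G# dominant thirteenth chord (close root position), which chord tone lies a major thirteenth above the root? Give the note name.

E#

G#13 (G# dominant thirteenth): G# B# D# F# A# E#.
The root is G#. A major thirteenth above G# is E#.
E# is the chord's 13th.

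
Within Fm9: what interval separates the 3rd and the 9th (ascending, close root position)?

Spelling the chord: F–A♭–C–E♭–G.
3rd = A♭; 9th = G.
Counting 7 letters and 11 half steps from A♭ gives a major seventh.

M7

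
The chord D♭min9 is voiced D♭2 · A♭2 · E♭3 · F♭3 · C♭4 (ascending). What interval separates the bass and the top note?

minor fourteenth

The outer voices are D♭2 and C♭4.
From D♭ to C♭: 22 semitones over a fourteenth = minor.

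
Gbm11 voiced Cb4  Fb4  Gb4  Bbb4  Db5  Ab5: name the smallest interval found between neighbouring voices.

Adjacent intervals: Cb4→Fb4 = perfect fourth; Fb4→Gb4 = major second; Gb4→Bbb4 = minor third; Bbb4→Db5 = major third; Db5→Ab5 = perfect fifth.
The smallest is Fb4 to Gb4, a major second (2 semitones).

major 2nd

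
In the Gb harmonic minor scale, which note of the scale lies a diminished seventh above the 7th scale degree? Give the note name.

The scale is Gb Ab Bbb Cb Db Ebb F.
The 7th scale degree is F; a diminished seventh above that is Ebb — scale degree 6.

Ebb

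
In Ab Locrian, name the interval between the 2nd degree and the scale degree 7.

major sixth

The scale runs Ab Bbb Cb Db Ebb Fb Gb.
2nd degree = Bbb; 7th scale degree = Gb.
From Bbb to Gb is 9 semitones, exactly the major sixth.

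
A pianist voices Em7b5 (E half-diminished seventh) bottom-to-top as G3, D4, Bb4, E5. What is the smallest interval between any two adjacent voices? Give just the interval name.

Adjacent intervals: G3→D4 = perfect fifth; D4→Bb4 = minor sixth; Bb4→E5 = augmented fourth.
The smallest is Bb4 to E5, an augmented fourth (6 semitones).

augmented fourth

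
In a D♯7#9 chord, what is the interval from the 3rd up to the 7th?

diminished fifth

Spelling the chord: D♯, F𝄪, A♯, C♯, E𝄪.
So we need the interval from F𝄪 up to C♯.
From F𝄪 to C♯: 6 semitones over a fifth = diminished.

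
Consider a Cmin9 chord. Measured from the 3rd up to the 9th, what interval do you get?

The chord tones of Cm9 are C E♭ G B♭ D.
So we need the interval from E♭ up to D.
From E♭ to D is 11 semitones, exactly the major seventh.

major seventh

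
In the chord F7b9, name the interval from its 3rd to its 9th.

diminished seventh

F7b9 is spelled F, A, C, Eb, Gb.
That puts A below Gb.
7 letter names make it a seventh; at 9 semitones (a whole step narrower than major) the quality is diminished.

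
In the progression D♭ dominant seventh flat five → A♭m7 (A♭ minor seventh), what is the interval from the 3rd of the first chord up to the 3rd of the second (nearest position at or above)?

diminished 5th

The 3rd of D♭ dominant seventh flat five is F; the 3rd of A♭m7 (A♭ minor seventh) is C♭.
F up to C♭ is 6 semitones, a half step narrower than a perfect fifth, so the interval is diminished.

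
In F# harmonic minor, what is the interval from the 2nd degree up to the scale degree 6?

Spelling F# harmonic minor: F# G# A B C# D E#.
That puts G# below D.
From G# to D: 6 semitones over a fifth = diminished.

d5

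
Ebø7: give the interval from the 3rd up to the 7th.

perfect 5th

Spelling the chord: Eb-Gb-Bbb-Db.
3rd = Gb; 7th = Db.
From Gb to Db is 7 semitones, exactly the perfect fifth.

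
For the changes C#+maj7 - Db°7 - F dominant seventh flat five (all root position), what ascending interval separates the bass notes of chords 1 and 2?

diminished second

The roots are C# and Db.
2 letter names make it a second; at 0 semitones (a whole step narrower than major) the quality is diminished.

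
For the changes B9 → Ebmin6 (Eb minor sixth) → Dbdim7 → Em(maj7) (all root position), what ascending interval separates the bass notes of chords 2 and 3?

minor seventh

The roots are Eb and Db.
Eb up to Db is 10 semitones, a half step narrower than a major seventh, so the interval is minor.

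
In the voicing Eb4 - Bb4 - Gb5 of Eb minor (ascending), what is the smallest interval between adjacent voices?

Adjacent intervals: Eb4→Bb4 = perfect fifth; Bb4→Gb5 = minor sixth.
The smallest is Eb4 to Bb4, a perfect fifth (7 semitones).

P5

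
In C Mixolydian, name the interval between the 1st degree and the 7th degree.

minor seventh

C mixolydian: C D E F G A Bb.
The 1st degree is C and the scale degree 7 is Bb.
7 letter names make it a seventh; at 10 semitones (a half step narrower than major) the quality is minor.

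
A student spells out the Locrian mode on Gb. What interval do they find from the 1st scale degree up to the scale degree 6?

m6

Spelling the Locrian mode on Gb: Gb Abb Bbb Cb Dbb Ebb Fb.
The 1st scale degree is Gb and the degree 6 is Ebb.
From Gb to Ebb: 8 semitones over a sixth = minor.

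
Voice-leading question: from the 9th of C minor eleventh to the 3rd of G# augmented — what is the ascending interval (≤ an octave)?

augmented sixth

The 9th of C minor eleventh is D; the 3rd of G# augmented is B#.
From D to B#: 10 semitones over a sixth = augmented.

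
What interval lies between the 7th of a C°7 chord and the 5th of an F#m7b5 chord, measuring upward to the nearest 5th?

augmented 2nd

C°7 has Bbb as its 7th, and F#m7b5 has C as its 5th.
2 letter names make it a second; at 3 semitones (a half step wider than major) the quality is augmented.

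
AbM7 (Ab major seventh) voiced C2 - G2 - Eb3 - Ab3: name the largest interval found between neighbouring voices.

minor sixth

Adjacent intervals: C2→G2 = perfect fifth; G2→Eb3 = minor sixth; Eb3→Ab3 = perfect fourth.
The largest is G2 to Eb3, a minor sixth (8 semitones).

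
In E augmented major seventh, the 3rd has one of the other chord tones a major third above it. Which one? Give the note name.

Emaj7#5 is spelled E–G#–B#–D#.
The 3rd is G#. A major third above G# is B#.
B# is the chord's 5th.

B#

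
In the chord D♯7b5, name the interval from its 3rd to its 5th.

The chord tones of D♯7b5 are D♯, F𝄪, A, C♯.
That puts F𝄪 below A.
3 letter names make it a third; at 2 semitones (a whole step narrower than major) the quality is diminished.

diminished third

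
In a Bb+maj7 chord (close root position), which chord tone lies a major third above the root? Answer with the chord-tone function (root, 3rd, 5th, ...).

Spelling the chord: Bb D F# A.
The root is Bb. A major third above Bb is D.
D is the chord's 3rd.

3rd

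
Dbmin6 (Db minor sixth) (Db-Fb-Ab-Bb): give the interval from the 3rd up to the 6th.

So we need the interval from Fb up to Bb.
4 letter names make it a fourth; at 6 semitones (a half step wider than perfect) the quality is augmented.

augmented fourth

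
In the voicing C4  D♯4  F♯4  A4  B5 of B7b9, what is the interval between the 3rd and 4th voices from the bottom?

Those voices are F♯4 and A4.
From F♯ to A: 3 semitones over a third = minor.

minor third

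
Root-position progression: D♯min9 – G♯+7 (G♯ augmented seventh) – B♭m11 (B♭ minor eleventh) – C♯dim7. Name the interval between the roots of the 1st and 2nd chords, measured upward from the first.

The roots are D♯ and G♯.
D♯ up to G♯ spans 4 letter names and 5 semitones — a perfect fourth.

perfect fourth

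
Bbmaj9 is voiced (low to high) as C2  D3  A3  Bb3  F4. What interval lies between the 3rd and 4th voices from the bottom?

m2

Those voices are A3 and Bb3.
A up to Bb is 1 semitone, a half step narrower than a major second, so the interval is minor.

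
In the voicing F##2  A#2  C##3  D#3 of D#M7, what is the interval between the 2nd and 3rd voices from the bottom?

major 3rd

Those voices are A#2 and C##3.
From A# to C## is 4 semitones, exactly the major third.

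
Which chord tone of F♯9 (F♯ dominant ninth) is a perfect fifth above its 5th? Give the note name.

G#

F♯9 (F♯ dominant ninth) is spelled F♯ A♯ C♯ E G♯.
The 5th is C♯. A perfect fifth above C♯ is G♯.
G♯ is the chord's 9th.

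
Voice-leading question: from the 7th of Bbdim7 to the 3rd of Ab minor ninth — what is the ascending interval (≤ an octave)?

M3

The 7th of Bbdim7 is Abb; the 3rd of Ab minor ninth is Cb.
Counting 3 letters and 4 half steps from Abb gives a major third.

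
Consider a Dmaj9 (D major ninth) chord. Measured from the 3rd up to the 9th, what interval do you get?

Spelling the chord: D-F#-A-C#-E.
3rd = F#; 9th = E.
From F# to E: 10 semitones over a seventh = minor.

m7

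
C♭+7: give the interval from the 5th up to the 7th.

diminished 3rd

The chord tones of C♭aug7 are C♭ E♭ G B𝄫.
5th = G; 7th = B𝄫.
G up to B𝄫 is 2 semitones, a whole step narrower than a major third, so the interval is diminished.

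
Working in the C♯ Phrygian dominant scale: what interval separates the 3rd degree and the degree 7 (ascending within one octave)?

diminished 5th

C♯ phrygian dominant: C♯ D E♯ F♯ G♯ A B.
The 3rd degree is E♯ and the degree 7 is B.
E♯ up to B is 6 semitones, a half step narrower than a perfect fifth, so the interval is diminished.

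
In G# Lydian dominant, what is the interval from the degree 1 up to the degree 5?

P5

The scale runs G# A# B# C## D# E# F#.
That puts G# below D#.
G# up to D# spans 5 letter names and 7 semitones — a perfect fifth.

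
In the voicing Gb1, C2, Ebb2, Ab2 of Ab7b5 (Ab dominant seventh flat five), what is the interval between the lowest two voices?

augmented fourth

Those voices are Gb1 and C2.
From Gb to C: 6 semitones over a fourth = augmented.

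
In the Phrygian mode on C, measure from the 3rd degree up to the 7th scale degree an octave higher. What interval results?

The scale runs C D♭ E♭ F G A♭ B♭.
The 3rd degree is E♭ and the 7th degree (up an octave) is B♭.
E♭ up to B♭ spans 12 letter names and 19 semitones — a perfect twelfth.

perfect 12th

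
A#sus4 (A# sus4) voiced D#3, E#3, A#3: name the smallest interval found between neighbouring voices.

Adjacent intervals: D#3→E#3 = major second; E#3→A#3 = perfect fourth.
The smallest is D#3 to E#3, a major second (2 semitones).

major 2nd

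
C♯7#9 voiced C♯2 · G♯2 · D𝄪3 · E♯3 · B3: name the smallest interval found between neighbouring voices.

m2

Adjacent intervals: C♯2→G♯2 = perfect fifth; G♯2→D𝄪3 = augmented fifth; D𝄪3→E♯3 = minor second; E♯3→B3 = diminished fifth.
The smallest is D𝄪3 to E♯3, a minor second (1 semitone).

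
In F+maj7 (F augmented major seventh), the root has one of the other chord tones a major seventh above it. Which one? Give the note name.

The chord tones of Fmaj7#5 are F–A–C♯–E.
The root is F. A major seventh above F is E.
E is the chord's 7th.

E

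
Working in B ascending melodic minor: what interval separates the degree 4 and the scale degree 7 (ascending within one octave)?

A4

Spelling B ascending melodic minor: B C# D E F# G# A#.
That puts E below A#.
From E to A#: 6 semitones over a fourth = augmented.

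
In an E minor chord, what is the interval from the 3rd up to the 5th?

major 3rd

Spelling the chord: E G B.
So we need the interval from G up to B.
Counting 3 letters and 4 half steps from G gives a major third.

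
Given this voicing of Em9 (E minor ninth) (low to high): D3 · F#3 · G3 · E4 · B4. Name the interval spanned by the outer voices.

The outer voices are D3 and B4.
D up to B spans 13 letter names and 21 semitones — a major thirteenth.

major 13th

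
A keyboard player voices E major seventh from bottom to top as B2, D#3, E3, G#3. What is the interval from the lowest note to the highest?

The outer voices are B2 and G#3.
Counting 6 letters and 9 half steps from B gives a major sixth.

major sixth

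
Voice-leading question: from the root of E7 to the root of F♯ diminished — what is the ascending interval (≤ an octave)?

major 2nd

The root of E7 is E; the root of F♯ diminished is F♯.
From E to F♯ is 2 semitones, exactly the major second.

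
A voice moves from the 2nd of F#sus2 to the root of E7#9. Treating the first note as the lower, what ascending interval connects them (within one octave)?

minor sixth

F#sus2 has G# as its 2nd, and E7#9 has E as its root.
6 letter names make it a sixth; at 8 semitones (a half step narrower than major) the quality is minor.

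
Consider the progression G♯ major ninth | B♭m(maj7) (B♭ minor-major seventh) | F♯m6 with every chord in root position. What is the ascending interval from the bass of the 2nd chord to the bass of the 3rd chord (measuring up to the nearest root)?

A5

The roots are B♭ and F♯.
From B♭ to F♯: 8 semitones over a fifth = augmented.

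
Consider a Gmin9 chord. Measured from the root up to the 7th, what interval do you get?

minor seventh

The chord tones of Gmin9 are G–B♭–D–F–A.
So we need the interval from G up to F.
G up to F is 10 semitones, a half step narrower than a major seventh, so the interval is minor.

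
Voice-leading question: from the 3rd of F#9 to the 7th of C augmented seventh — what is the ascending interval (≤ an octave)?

d2

F#9 has A# as its 3rd, and C augmented seventh has Bb as its 7th.
2 letter names make it a second; at 0 semitones (a whole step narrower than major) the quality is diminished.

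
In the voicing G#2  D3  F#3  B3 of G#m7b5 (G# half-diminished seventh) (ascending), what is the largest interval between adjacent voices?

Adjacent intervals: G#2→D3 = diminished fifth; D3→F#3 = major third; F#3→B3 = perfect fourth.
The largest is G#2 to D3, a diminished fifth (6 semitones).

diminished fifth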